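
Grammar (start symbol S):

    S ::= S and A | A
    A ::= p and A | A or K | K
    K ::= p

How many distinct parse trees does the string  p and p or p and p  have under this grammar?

3

Parse trees for p and p or p and p:
  [S [S [S [A [K p]]] and [A [A [K p]] or [K p]]] and [A [K p]]]
  [S [S [A p and [A [A [K p]] or [K p]]]] and [A [K p]]]
  [S [S [A [A p and [A [K p]]] or [K p]]] and [A [K p]]]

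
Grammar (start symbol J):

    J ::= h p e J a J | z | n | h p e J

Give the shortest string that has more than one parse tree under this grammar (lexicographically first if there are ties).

length 1: no string has ≥2 trees
length 4: no string has ≥2 trees
length 6: no string has ≥2 trees
length 7: no string has ≥2 trees
length 9: h p e h p e n a n has 2 parse trees

Two derivations of h p e h p e n a n:
  J ⇒ h p e J a J ⇒ h p e h p e J a J ⇒ h p e h p e n a J ⇒ h p e h p e n a n
  J ⇒ h p e J ⇒ h p e h p e J a J ⇒ h p e h p e n a J ⇒ h p e h p e n a n

h p e h p e n a n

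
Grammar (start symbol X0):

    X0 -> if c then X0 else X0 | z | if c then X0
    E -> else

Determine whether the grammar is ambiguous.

Witness: if c then if c then z else z

Derivation 1: X0 ⇒ if c then X0 else X0 ⇒ if c then if c then X0 else X0 ⇒ if c then if c then z else X0 ⇒ if c then if c then z else z
Derivation 2: X0 ⇒ if c then X0 ⇒ if c then if c then X0 else X0 ⇒ if c then if c then z else X0 ⇒ if c then if c then z else z

Two distinct leftmost derivations for the same string.

Ambiguous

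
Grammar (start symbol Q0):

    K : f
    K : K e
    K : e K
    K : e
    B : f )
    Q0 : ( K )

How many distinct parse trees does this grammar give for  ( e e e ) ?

Parse trees for ( e e e ):
  [Q0 ( [K [K [K e] e] e] )]
  [Q0 ( [K [K e [K e]] e] )]
  [Q0 ( [K e [K [K e] e]] )]
  [Q0 ( [K e [K e [K e]]] )]

4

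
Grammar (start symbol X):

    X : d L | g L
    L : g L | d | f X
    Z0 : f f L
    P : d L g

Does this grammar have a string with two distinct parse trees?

Unambiguous

Only X, L are reachable from X; ignoring the rest: Each reachable nonterminal has at most one production per leading terminal, and all productions are right-linear; the derivation is determined token-by-token.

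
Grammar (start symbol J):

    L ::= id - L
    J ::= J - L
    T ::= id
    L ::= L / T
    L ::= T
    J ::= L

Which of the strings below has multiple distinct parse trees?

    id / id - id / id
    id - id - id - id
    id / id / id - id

id - id - id - id

id / id - id / id: 1 tree
id - id - id - id: 8 trees
id / id / id - id: 1 tree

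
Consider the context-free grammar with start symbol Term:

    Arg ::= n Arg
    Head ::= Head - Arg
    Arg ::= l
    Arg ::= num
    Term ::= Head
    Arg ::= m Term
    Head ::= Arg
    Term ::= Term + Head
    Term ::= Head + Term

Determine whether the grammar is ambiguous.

Witness: l + l

Derivation 1: Term ⇒ Term + Head ⇒ Head + Head ⇒ Arg + Head ⇒ l + Head ⇒ l + Arg ⇒ l + l
Derivation 2: Term ⇒ Head + Term ⇒ Arg + Term ⇒ l + Term ⇒ l + Head ⇒ l + Arg ⇒ l + l

Two distinct leftmost derivations for the same string.

Ambiguous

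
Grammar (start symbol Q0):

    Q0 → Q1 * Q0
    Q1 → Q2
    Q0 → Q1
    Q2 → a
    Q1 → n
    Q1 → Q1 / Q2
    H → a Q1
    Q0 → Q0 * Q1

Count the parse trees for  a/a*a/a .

2

Parse trees for a/a*a/a:
  [Q0 [Q1 [Q1 [Q2 a]] / [Q2 a]] * [Q0 [Q1 [Q1 [Q2 a]] / [Q2 a]]]]
  [Q0 [Q0 [Q1 [Q1 [Q2 a]] / [Q2 a]]] * [Q1 [Q1 [Q2 a]] / [Q2 a]]]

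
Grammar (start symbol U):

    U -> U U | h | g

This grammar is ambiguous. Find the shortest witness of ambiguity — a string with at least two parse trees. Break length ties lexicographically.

length 1: no string has ≥2 trees
length 2: no string has ≥2 trees
length 3: g g g has 2 parse trees

Two derivations of g g g:
  U ⇒ U U ⇒ U U U ⇒ g U U ⇒ g g U ⇒ g g g
  U ⇒ U U ⇒ g U ⇒ g U U ⇒ g g U ⇒ g g g

g g g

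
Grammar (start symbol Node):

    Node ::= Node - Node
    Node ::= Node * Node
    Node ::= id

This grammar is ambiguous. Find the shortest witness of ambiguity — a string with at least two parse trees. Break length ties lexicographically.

length 1: no string has ≥2 trees
length 3: no string has ≥2 trees
length 5: id * id * id has 2 parse trees

Two derivations of id * id * id:
  Node ⇒ Node * Node ⇒ Node * Node * Node ⇒ id * Node * Node ⇒ id * id * Node ⇒ id * id * id
  Node ⇒ Node * Node ⇒ id * Node ⇒ id * Node * Node ⇒ id * id * Node ⇒ id * id * id

id * id * id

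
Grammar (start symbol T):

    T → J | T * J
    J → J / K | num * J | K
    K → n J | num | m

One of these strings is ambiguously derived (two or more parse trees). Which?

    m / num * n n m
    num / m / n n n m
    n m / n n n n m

m / num * n n m: 1 tree
num / m / n n n m: 1 tree
n m / n n n n m: 2 trees

n m / n n n n m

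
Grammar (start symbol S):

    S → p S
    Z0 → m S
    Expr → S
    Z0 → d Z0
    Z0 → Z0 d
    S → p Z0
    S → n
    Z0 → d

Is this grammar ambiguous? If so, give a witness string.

Witness: p d d

Derivation 1: S ⇒ p Z0 ⇒ p d Z0 ⇒ p d d
Derivation 2: S ⇒ p Z0 ⇒ p Z0 d ⇒ p d d

Two distinct leftmost derivations for the same string.

Ambiguous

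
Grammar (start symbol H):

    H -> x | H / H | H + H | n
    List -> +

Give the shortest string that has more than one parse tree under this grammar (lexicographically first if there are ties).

n + n + n

length 1: no string has ≥2 trees
length 3: no string has ≥2 trees
length 5: n + n + n has 2 parse trees

Two derivations of n + n + n:
  H ⇒ H + H ⇒ H + H + H ⇒ n + H + H ⇒ n + n + H ⇒ n + n + n
  H ⇒ H + H ⇒ n + H ⇒ n + H + H ⇒ n + n + H ⇒ n + n + n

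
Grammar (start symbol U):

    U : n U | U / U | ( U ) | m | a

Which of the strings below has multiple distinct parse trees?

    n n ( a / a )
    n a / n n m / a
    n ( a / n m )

n n ( a / a ): 1 tree
n a / n n m / a: 9 trees
n ( a / n m ): 1 tree

n a / n n m / a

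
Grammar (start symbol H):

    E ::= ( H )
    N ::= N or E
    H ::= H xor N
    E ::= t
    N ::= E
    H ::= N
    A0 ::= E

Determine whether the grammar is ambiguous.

(A0 is unreachable from H, so its rules don't affect L(H).) H → H xor N | N  ;  N → N or E | E  — a left-associative chain with E at the bottom. Each string factors uniquely by precedence.

Unambiguous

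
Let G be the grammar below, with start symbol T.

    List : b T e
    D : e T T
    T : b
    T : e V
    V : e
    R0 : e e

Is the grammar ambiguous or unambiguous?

Unambiguous

(D, R0, List are unreachable from T, so their rules don't affect L(T).) Each reachable nonterminal has at most one production per leading terminal, and all productions are right-linear; the derivation is determined token-by-token.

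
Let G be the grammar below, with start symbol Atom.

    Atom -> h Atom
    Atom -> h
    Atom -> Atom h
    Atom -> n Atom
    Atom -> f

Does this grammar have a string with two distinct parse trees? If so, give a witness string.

Ambiguous

Witness: h h

Derivation 1: Atom ⇒ h Atom ⇒ h h
Derivation 2: Atom ⇒ Atom h ⇒ h h

Two distinct leftmost derivations for the same string.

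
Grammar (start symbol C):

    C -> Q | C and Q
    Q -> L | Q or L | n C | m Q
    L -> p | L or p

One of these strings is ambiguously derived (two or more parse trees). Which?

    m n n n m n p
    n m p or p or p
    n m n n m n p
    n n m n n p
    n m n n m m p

m n n n m n p: 1 tree
n m p or p or p: 13 trees
n m n n m n p: 1 tree
n n m n n p: 1 tree
n m n n m m p: 1 tree

n m p or p or p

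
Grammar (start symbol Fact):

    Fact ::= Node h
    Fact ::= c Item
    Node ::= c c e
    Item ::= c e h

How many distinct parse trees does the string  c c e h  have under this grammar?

2

Parse trees for c c e h:
  [Fact [Node c c e] h]
  [Fact c [Item c e h]]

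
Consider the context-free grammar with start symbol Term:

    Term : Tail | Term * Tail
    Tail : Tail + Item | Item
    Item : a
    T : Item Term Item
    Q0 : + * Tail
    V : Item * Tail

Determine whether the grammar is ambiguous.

(T, Q0, V are unreachable from Term, so their rules don't affect L(Term).) The grammar is stratified — Term handles '*' (left-recursive), Tail handles '+', Item atoms. Each operator has a fixed associativity and precedence level, so every string has one parse.

Unambiguous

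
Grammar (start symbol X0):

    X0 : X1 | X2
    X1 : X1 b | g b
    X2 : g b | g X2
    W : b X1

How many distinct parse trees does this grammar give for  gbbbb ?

Parse trees for gbbbb:
  [X0 [X1 [X1 [X1 [X1 g b] b] b] b]]

1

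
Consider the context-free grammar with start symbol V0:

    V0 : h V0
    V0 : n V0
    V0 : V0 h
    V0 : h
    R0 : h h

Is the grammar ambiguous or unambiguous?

Ambiguous

Witness: h h

Derivation 1: V0 ⇒ h V0 ⇒ h h
Derivation 2: V0 ⇒ V0 h ⇒ h h

Two distinct leftmost derivations for the same string.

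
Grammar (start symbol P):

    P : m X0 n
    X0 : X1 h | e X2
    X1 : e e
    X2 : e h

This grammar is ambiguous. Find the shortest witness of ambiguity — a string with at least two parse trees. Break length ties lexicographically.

m e e h n

length 5: m e e h n has 2 parse trees

Two derivations of m e e h n:
  P ⇒ m X0 n ⇒ m X1 h n ⇒ m e e h n
  P ⇒ m X0 n ⇒ m e X2 n ⇒ m e e h n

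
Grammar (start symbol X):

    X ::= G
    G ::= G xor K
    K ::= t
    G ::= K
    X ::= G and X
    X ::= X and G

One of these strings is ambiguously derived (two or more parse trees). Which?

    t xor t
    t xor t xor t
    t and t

t xor t: 1 tree
t xor t xor t: 1 tree
t and t: 2 trees

t and t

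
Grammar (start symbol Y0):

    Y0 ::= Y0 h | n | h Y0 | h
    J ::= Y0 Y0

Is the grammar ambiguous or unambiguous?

Witness: h h

Derivation 1: Y0 ⇒ Y0 h ⇒ h h
Derivation 2: Y0 ⇒ h Y0 ⇒ h h

Two distinct leftmost derivations for the same string.

Ambiguous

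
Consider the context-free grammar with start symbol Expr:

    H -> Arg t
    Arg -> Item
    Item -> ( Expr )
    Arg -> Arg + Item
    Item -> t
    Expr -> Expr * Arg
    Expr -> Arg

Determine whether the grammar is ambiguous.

Unambiguous

Only Expr, Arg, Item are reachable from Expr; ignoring the rest: Expr → Expr * Arg | Arg  ;  Arg → Arg + Item | Item  — a left-associative chain with Item at the bottom. Each string factors uniquely by precedence.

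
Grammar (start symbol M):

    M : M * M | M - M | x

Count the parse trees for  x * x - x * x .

Parse trees for x * x - x * x:
  [M [M x] * [M [M [M x] - [M x]] * [M x]]]
  [M [M x] * [M [M x] - [M [M x] * [M x]]]]
  [M [M [M x] * [M [M x] - [M x]]] * [M x]]
  [M [M [M [M x] * [M x]] - [M x]] * [M x]]
  [M [M [M x] * [M x]] - [M [M x] * [M x]]]

5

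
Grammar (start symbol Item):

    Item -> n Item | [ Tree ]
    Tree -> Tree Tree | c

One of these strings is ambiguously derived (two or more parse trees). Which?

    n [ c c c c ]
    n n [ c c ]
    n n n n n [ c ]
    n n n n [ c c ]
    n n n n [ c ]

n [ c c c c ]: 5 trees
n n [ c c ]: 1 tree
n n n n n [ c ]: 1 tree
n n n n [ c c ]: 1 tree
n n n n [ c ]: 1 tree

n [ c c c c ]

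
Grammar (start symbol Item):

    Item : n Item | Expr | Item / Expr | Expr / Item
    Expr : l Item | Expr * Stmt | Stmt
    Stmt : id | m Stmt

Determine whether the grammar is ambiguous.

Witness: id / id

Derivation 1: Item ⇒ Item / Expr ⇒ Expr / Expr ⇒ Stmt / Expr ⇒ id / Expr ⇒ id / Stmt ⇒ id / id
Derivation 2: Item ⇒ Expr / Item ⇒ Stmt / Item ⇒ id / Item ⇒ id / Expr ⇒ id / Stmt ⇒ id / id

Two distinct leftmost derivations for the same string.

Ambiguous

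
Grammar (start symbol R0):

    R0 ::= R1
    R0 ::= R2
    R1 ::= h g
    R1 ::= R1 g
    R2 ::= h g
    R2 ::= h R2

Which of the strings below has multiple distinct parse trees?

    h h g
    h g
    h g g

h h g: 1 tree
h g: 2 trees
h g g: 1 tree

h g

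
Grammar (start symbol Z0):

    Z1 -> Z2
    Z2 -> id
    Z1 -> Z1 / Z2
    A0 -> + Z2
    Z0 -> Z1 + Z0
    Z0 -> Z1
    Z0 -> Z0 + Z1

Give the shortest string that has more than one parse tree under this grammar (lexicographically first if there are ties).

length 1: no string has ≥2 trees
length 3: id + id has 2 parse trees

Two derivations of id + id:
  Z0 ⇒ Z1 + Z0 ⇒ Z2 + Z0 ⇒ id + Z0 ⇒ id + Z1 ⇒ id + Z2 ⇒ id + id
  Z0 ⇒ Z0 + Z1 ⇒ Z1 + Z1 ⇒ Z2 + Z1 ⇒ id + Z1 ⇒ id + Z2 ⇒ id + id

id + id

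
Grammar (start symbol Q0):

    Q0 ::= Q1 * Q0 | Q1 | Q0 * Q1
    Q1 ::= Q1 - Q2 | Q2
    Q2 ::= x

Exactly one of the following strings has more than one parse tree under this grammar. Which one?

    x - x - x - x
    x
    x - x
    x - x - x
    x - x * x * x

x - x * x * x

x - x - x - x: 1 tree
x: 1 tree
x - x: 1 tree
x - x - x: 1 tree
x - x * x * x: 4 trees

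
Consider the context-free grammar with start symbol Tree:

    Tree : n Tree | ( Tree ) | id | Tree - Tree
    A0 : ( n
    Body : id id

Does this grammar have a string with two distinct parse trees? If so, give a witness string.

Ambiguous

Witness: n id - id

Derivation 1: Tree ⇒ n Tree ⇒ n Tree - Tree ⇒ n id - Tree ⇒ n id - id
Derivation 2: Tree ⇒ Tree - Tree ⇒ n Tree - Tree ⇒ n id - Tree ⇒ n id - id

Two distinct leftmost derivations for the same string.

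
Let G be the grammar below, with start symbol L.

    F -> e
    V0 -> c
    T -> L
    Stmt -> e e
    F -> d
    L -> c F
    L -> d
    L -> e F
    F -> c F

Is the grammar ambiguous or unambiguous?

Unambiguous

(V0, T, Stmt are unreachable from L, so their rules don't affect L(L).) Each reachable nonterminal has at most one production per leading terminal, and all productions are right-linear; the derivation is determined token-by-token.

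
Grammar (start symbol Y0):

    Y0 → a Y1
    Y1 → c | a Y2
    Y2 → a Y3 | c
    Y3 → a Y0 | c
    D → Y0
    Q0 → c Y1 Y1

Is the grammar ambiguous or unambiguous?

Only Y0, Y1, Y2, Y3 are reachable from Y0; ignoring the rest: Restricted to the reachable nonterminals, every rule has the form A → t or A → t B, and no two rules for the same A share a first terminal. The grammar encodes a DFA — one run per string.

Unambiguous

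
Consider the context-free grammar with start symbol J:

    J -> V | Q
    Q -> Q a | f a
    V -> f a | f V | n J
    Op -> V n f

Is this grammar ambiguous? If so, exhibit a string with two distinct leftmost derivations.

Ambiguous

Witness: f a

Derivation 1: J ⇒ V ⇒ f a
Derivation 2: J ⇒ Q ⇒ f a

Two distinct leftmost derivations for the same string.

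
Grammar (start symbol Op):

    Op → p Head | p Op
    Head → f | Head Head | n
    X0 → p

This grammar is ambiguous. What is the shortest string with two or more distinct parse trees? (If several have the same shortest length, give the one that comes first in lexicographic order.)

p f f f

length 2: no string has ≥2 trees
length 3: no string has ≥2 trees
length 4: p f f f has 2 parse trees

Two derivations of p f f f:
  Op ⇒ p Head ⇒ p Head Head ⇒ p f Head ⇒ p f Head Head ⇒ p f f Head ⇒ p f f f
  Op ⇒ p Head ⇒ p Head Head ⇒ p Head Head Head ⇒ p f Head Head ⇒ p f f Head ⇒ p f f f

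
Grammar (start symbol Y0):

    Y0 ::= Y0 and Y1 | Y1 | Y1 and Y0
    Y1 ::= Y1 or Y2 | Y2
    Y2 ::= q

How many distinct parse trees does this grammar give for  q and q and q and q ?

8

Parse trees for q and q and q and q:
  [Y0 [Y0 [Y0 [Y0 [Y1 [Y2 q]]] and [Y1 [Y2 q]]] and [Y1 [Y2 q]]] and [Y1 [Y2 q]]]
  [Y0 [Y0 [Y0 [Y1 [Y2 q]] and [Y0 [Y1 [Y2 q]]]] and [Y1 [Y2 q]]] and [Y1 [Y2 q]]]
  [Y0 [Y0 [Y1 [Y2 q]] and [Y0 [Y0 [Y1 [Y2 q]]] and [Y1 [Y2 q]]]] and [Y1 [Y2 q]]]
  [Y0 [Y0 [Y1 [Y2 q]] and [Y0 [Y1 [Y2 q]] and [Y0 [Y1 [Y2 q]]]]] and [Y1 [Y2 q]]]
  [Y0 [Y1 [Y2 q]] and [Y0 [Y0 [Y0 [Y1 [Y2 q]]] and [Y1 [Y2 q]]] and [Y1 [Y2 q]]]]
  [Y0 [Y1 [Y2 q]] and [Y0 [Y0 [Y1 [Y2 q]] and [Y0 [Y1 [Y2 q]]]] and [Y1 [Y2 q]]]]
  [Y0 [Y1 [Y2 q]] and [Y0 [Y1 [Y2 q]] and [Y0 [Y0 [Y1 [Y2 q]]] and [Y1 [Y2 q]]]]]
  [Y0 [Y1 [Y2 q]] and [Y0 [Y1 [Y2 q]] and [Y0 [Y1 [Y2 q]] and [Y0 [Y1 [Y2 q]]]]]]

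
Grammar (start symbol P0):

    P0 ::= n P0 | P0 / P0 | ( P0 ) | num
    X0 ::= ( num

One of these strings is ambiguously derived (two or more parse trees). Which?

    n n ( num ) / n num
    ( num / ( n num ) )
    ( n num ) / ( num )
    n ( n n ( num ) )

n n ( num ) / n num: 3 trees
( num / ( n num ) ): 1 tree
( n num ) / ( num ): 1 tree
n ( n n ( num ) ): 1 tree

n n ( num ) / n num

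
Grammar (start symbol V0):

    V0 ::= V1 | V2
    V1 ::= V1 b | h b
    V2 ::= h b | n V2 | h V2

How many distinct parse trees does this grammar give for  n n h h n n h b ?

Parse trees for n n h h n n h b:
  [V0 [V2 n [V2 n [V2 h [V2 h [V2 n [V2 n [V2 h b]]]]]]]]

1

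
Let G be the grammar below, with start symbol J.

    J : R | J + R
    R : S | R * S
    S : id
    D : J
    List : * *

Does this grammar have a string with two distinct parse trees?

Unambiguous

(D, List are unreachable from J, so their rules don't affect L(J).) The grammar is stratified — J handles '+' (left-recursive), R handles '*', S atoms. Each operator has a fixed associativity and precedence level, so every string has one parse.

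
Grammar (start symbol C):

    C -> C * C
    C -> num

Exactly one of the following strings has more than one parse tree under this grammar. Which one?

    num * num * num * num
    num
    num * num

num * num * num * num: 5 trees
num: 1 tree
num * num: 1 tree

num * num * num * num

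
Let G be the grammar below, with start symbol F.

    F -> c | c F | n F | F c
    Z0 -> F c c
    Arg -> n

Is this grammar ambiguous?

Witness: c c

Derivation 1: F ⇒ c F ⇒ c c
Derivation 2: F ⇒ F c ⇒ c c

Two distinct leftmost derivations for the same string.

Ambiguous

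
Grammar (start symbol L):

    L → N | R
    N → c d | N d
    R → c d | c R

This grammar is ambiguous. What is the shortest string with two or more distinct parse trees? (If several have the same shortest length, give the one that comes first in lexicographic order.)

c d

length 2: c d has 2 parse trees

Two derivations of c d:
  L ⇒ N ⇒ c d
  L ⇒ R ⇒ c d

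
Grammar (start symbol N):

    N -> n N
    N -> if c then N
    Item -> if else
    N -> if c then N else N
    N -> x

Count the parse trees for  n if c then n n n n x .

Parse trees for n if c then n n n n x:
  [N n [N if c then [N n [N n [N n [N n [N x]]]]]]]

1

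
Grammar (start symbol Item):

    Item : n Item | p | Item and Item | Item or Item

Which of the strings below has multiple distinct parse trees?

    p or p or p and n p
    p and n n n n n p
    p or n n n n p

p or p or p and n p

p or p or p and n p: 5 trees
p and n n n n n p: 1 tree
p or n n n n p: 1 tree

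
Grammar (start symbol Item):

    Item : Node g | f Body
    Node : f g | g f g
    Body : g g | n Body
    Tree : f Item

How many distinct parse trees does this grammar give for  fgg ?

2

Parse trees for fgg:
  [Item [Node f g] g]
  [Item f [Body g g]]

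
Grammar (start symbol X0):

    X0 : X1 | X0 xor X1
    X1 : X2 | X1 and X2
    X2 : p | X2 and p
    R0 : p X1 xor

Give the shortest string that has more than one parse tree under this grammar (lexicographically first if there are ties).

p and p

length 1: no string has ≥2 trees
length 3: p and p has 2 parse trees

Two derivations of p and p:
  X0 ⇒ X1 ⇒ X2 ⇒ X2 and p ⇒ p and p
  X0 ⇒ X1 ⇒ X1 and X2 ⇒ X2 and X2 ⇒ p and X2 ⇒ p and p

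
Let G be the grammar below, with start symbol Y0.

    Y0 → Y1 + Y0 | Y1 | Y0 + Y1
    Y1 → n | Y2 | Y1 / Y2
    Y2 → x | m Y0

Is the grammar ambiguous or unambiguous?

Witness: n + n

Derivation 1: Y0 ⇒ Y1 + Y0 ⇒ n + Y0 ⇒ n + Y1 ⇒ n + n
Derivation 2: Y0 ⇒ Y0 + Y1 ⇒ Y1 + Y1 ⇒ n + Y1 ⇒ n + n

Two distinct leftmost derivations for the same string.

Ambiguous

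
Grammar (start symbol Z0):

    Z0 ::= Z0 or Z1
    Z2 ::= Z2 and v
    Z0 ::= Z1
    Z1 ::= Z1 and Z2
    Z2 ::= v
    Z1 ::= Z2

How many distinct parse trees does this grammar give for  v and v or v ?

2

Parse trees for v and v or v:
  [Z0 [Z0 [Z1 [Z1 [Z2 v]] and [Z2 v]]] or [Z1 [Z2 v]]]
  [Z0 [Z0 [Z1 [Z2 [Z2 v] and v]]] or [Z1 [Z2 v]]]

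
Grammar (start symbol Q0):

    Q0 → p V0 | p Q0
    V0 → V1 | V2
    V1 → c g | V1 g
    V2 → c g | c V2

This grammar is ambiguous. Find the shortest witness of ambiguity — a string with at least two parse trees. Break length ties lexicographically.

length 3: p c g has 2 parse trees

Two derivations of p c g:
  Q0 ⇒ p V0 ⇒ p V1 ⇒ p c g
  Q0 ⇒ p V0 ⇒ p V2 ⇒ p c g

p c g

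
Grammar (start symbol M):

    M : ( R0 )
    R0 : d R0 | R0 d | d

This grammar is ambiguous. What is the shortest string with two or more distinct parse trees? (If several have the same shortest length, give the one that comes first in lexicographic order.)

length 3: no string has ≥2 trees
length 4: ( d d ) has 2 parse trees

Two derivations of ( d d ):
  M ⇒ ( R0 ) ⇒ ( d R0 ) ⇒ ( d d )
  M ⇒ ( R0 ) ⇒ ( R0 d ) ⇒ ( d d )

( d d )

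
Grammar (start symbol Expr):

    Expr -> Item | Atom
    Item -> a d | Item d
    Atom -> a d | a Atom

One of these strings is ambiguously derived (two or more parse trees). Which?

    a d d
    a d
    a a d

a d d: 1 tree
a d: 2 trees
a a d: 1 tree

a d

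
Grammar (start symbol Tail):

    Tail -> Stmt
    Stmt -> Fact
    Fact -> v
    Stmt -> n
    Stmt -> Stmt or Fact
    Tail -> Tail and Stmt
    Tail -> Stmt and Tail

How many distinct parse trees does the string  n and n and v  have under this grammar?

Parse trees for n and n and v:
  [Tail [Tail [Tail [Stmt n]] and [Stmt n]] and [Stmt [Fact v]]]
  [Tail [Tail [Stmt n] and [Tail [Stmt n]]] and [Stmt [Fact v]]]
  [Tail [Stmt n] and [Tail [Tail [Stmt n]] and [Stmt [Fact v]]]]
  [Tail [Stmt n] and [Tail [Stmt n] and [Tail [Stmt [Fact v]]]]]

4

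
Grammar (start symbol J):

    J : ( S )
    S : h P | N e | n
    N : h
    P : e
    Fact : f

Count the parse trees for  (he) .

2

Parse trees for (he):
  [J ( [S h [P e]] )]
  [J ( [S [N h] e] )]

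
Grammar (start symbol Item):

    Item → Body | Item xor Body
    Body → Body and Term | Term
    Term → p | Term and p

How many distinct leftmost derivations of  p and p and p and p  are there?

8

Parse trees for p and p and p and p:
  [Item [Body [Body [Term p]] and [Term [Term [Term p] and p] and p]]]
  [Item [Body [Body [Body [Term p]] and [Term p]] and [Term [Term p] and p]]]
  [Item [Body [Body [Term [Term p] and p]] and [Term [Term p] and p]]]
  [Item [Body [Body [Body [Term p]] and [Term [Term p] and p]] and [Term p]]]
  [Item [Body [Body [Body [Body [Term p]] and [Term p]] and [Term p]] and [Term p]]]
  [Item [Body [Body [Body [Term [Term p] and p]] and [Term p]] and [Term p]]]
  [Item [Body [Body [Term [Term [Term p] and p] and p]] and [Term p]]]
  [Item [Body [Term [Term [Term [Term p] and p] and p] and p]]]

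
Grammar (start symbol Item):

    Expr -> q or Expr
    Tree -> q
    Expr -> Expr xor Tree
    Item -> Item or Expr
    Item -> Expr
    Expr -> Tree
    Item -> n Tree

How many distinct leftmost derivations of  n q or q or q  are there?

2

Parse trees for n q or q or q:
  [Item [Item n [Tree q]] or [Expr q or [Expr [Tree q]]]]
  [Item [Item [Item n [Tree q]] or [Expr [Tree q]]] or [Expr [Tree q]]]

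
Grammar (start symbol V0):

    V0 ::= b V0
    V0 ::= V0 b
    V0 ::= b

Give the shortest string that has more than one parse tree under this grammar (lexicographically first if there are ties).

b b

length 1: no string has ≥2 trees
length 2: b b has 2 parse trees

Two derivations of b b:
  V0 ⇒ b V0 ⇒ b b
  V0 ⇒ V0 b ⇒ b b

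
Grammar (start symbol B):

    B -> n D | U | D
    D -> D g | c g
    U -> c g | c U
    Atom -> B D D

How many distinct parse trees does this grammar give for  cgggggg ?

Parse trees for cgggggg:
  [B [D [D [D [D [D [D c g] g] g] g] g] g]]

1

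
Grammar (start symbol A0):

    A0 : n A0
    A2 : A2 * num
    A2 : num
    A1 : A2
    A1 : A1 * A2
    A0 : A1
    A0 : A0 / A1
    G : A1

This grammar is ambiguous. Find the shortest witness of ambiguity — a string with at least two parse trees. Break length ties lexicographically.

num * num

length 1: no string has ≥2 trees
length 2: no string has ≥2 trees
length 3: num * num has 2 parse trees

Two derivations of num * num:
  A0 ⇒ A1 ⇒ A2 ⇒ A2 * num ⇒ num * num
  A0 ⇒ A1 ⇒ A1 * A2 ⇒ A2 * A2 ⇒ num * A2 ⇒ num * num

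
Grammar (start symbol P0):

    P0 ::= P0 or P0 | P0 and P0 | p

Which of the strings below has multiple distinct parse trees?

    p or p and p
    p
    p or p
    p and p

p or p and p: 2 trees
p: 1 tree
p or p: 1 tree
p and p: 1 tree

p or p and p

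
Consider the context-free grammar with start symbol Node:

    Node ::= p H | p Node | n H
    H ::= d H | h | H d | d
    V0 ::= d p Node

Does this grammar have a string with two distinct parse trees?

Ambiguous

Witness: n d d

Derivation 1: Node ⇒ n H ⇒ n d H ⇒ n d d
Derivation 2: Node ⇒ n H ⇒ n H d ⇒ n d d

Two distinct leftmost derivations for the same string.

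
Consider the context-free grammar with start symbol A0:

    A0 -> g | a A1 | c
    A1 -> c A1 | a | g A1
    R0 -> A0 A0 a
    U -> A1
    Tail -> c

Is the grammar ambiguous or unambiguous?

Unambiguous

Only A0, A1 are reachable from A0; ignoring the rest: Each reachable nonterminal has at most one production per leading terminal, and all productions are right-linear; the derivation is determined token-by-token.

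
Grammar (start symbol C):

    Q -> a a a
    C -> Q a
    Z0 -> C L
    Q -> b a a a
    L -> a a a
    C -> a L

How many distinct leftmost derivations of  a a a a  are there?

Parse trees for a a a a:
  [C [Q a a a] a]
  [C a [L a a a]]

2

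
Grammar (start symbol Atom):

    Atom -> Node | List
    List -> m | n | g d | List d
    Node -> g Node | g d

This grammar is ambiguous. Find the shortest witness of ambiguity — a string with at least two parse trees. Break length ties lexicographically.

g d

length 1: no string has ≥2 trees
length 2: g d has 2 parse trees

Two derivations of g d:
  Atom ⇒ Node ⇒ g d
  Atom ⇒ List ⇒ g d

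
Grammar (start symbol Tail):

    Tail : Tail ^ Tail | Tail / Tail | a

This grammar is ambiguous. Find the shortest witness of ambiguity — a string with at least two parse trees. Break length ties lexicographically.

a / a / a

length 1: no string has ≥2 trees
length 3: no string has ≥2 trees
length 5: a / a / a has 2 parse trees

Two derivations of a / a / a:
  Tail ⇒ Tail / Tail ⇒ Tail / Tail / Tail ⇒ a / Tail / Tail ⇒ a / a / Tail ⇒ a / a / a
  Tail ⇒ Tail / Tail ⇒ a / Tail ⇒ a / Tail / Tail ⇒ a / a / Tail ⇒ a / a / a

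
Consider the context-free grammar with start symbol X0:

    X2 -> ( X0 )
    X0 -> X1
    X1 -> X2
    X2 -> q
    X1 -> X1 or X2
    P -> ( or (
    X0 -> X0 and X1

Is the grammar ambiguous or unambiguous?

Unambiguous

Only X0, X1, X2 are reachable from X0; ignoring the rest: X0 → X0 and X1 | X1  ;  X1 → X1 or X2 | X2  — a left-associative chain with X2 at the bottom. Each string factors uniquely by precedence.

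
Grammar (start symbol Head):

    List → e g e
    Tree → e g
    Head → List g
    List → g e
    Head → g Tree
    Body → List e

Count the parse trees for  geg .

2

Parse trees for geg:
  [Head [List g e] g]
  [Head g [Tree e g]]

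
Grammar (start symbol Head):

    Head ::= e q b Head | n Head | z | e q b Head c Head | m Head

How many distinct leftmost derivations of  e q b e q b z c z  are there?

2

Parse trees for e q b e q b z c z:
  [Head e q b [Head e q b [Head z] c [Head z]]]
  [Head e q b [Head e q b [Head z]] c [Head z]]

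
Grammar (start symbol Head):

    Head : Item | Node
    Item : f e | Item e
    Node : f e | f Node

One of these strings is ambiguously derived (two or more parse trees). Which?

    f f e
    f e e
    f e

f e

f f e: 1 tree
f e e: 1 tree
f e: 2 trees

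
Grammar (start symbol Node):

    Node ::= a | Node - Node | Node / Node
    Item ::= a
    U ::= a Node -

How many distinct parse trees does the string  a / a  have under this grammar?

Parse trees for a / a:
  [Node [Node a] / [Node a]]

1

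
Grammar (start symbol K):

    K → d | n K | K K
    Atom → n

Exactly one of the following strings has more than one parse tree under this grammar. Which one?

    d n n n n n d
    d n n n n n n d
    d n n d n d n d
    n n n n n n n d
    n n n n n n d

d n n d n d n d

d n n n n n d: 1 tree
d n n n n n n d: 1 tree
d n n d n d n d: 18 trees
n n n n n n n d: 1 tree
n n n n n n d: 1 tree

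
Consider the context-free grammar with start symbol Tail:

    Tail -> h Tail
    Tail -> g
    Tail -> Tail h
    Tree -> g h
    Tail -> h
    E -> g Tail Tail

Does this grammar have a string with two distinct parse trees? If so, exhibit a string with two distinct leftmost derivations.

Ambiguous

Witness: h h

Derivation 1: Tail ⇒ h Tail ⇒ h h
Derivation 2: Tail ⇒ Tail h ⇒ h h

Two distinct leftmost derivations for the same string.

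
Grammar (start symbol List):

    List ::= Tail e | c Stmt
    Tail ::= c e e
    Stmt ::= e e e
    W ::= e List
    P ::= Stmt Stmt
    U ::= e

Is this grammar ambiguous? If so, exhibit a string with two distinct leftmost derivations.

Ambiguous

Witness: c e e e

Derivation 1: List ⇒ Tail e ⇒ c e e e
Derivation 2: List ⇒ c Stmt ⇒ c e e e

Two distinct leftmost derivations for the same string.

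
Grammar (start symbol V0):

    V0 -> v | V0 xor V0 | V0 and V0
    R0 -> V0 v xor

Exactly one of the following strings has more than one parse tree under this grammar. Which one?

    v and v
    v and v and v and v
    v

v and v: 1 tree
v and v and v and v: 5 trees
v: 1 tree

v and v and v and v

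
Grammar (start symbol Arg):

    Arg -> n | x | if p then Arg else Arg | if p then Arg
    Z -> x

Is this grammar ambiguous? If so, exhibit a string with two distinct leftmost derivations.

Witness: if p then if p then n else n

Derivation 1: Arg ⇒ if p then Arg else Arg ⇒ if p then if p then Arg else Arg ⇒ if p then if p then n else Arg ⇒ if p then if p then n else n
Derivation 2: Arg ⇒ if p then Arg ⇒ if p then if p then Arg else Arg ⇒ if p then if p then n else Arg ⇒ if p then if p then n else n

Two distinct leftmost derivations for the same string.

Ambiguous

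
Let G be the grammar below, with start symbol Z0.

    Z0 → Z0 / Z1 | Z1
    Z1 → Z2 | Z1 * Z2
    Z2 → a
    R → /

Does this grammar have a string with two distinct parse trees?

Only Z0, Z1, Z2 are reachable from Z0; ignoring the rest: The grammar is stratified — Z0 handles '/' (left-recursive), Z1 handles '*', Z2 atoms. Each operator has a fixed associativity and precedence level, so every string has one parse.

Unambiguous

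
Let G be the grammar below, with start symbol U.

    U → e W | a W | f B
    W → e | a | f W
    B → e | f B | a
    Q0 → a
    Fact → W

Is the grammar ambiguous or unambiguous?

(Q0, Fact are unreachable from U, so their rules don't affect L(U).) The reachable rules are right-linear with at most one rule per (nonterminal, next-terminal) pair. Each input token forces the next rule, so parsing is deterministic.

Unambiguous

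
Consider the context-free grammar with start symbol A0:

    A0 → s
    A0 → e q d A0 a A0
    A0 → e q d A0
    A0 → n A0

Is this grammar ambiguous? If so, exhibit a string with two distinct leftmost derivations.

Witness: e q d e q d s a s

Derivation 1: A0 ⇒ e q d A0 a A0 ⇒ e q d e q d A0 a A0 ⇒ e q d e q d s a A0 ⇒ e q d e q d s a s
Derivation 2: A0 ⇒ e q d A0 ⇒ e q d e q d A0 a A0 ⇒ e q d e q d s a A0 ⇒ e q d e q d s a s

Two distinct leftmost derivations for the same string.

Ambiguous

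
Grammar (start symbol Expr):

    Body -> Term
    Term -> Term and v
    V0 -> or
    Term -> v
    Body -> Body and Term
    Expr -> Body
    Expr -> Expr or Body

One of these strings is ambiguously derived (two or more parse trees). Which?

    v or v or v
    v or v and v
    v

v or v and v

v or v or v: 1 tree
v or v and v: 2 trees
v: 1 tree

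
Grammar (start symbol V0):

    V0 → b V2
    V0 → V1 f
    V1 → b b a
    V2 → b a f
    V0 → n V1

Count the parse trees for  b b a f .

2

Parse trees for b b a f:
  [V0 b [V2 b a f]]
  [V0 [V1 b b a] f]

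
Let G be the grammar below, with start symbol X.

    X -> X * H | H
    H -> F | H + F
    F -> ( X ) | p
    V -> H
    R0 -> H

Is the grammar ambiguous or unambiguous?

Unambiguous

(V, R0 are unreachable from X, so their rules don't affect L(X).) The grammar is stratified — X handles '*' (left-recursive), H handles '+', F atoms. Each operator has a fixed associativity and precedence level, so every string has one parse.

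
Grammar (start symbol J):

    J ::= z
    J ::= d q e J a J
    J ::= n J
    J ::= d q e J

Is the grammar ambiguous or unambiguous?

Ambiguous

Witness: d q e d q e z a z

Derivation 1: J ⇒ d q e J a J ⇒ d q e d q e J a J ⇒ d q e d q e z a J ⇒ d q e d q e z a z
Derivation 2: J ⇒ d q e J ⇒ d q e d q e J a J ⇒ d q e d q e z a J ⇒ d q e d q e z a z

Two distinct leftmost derivations for the same string.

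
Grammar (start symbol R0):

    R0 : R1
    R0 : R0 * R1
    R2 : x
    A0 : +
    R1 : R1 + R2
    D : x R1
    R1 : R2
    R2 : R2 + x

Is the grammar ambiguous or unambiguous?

Ambiguous

Witness: x + x

Derivation 1: R0 ⇒ R1 ⇒ R1 + R2 ⇒ R2 + R2 ⇒ x + R2 ⇒ x + x
Derivation 2: R0 ⇒ R1 ⇒ R2 ⇒ R2 + x ⇒ x + x

Two distinct leftmost derivations for the same string.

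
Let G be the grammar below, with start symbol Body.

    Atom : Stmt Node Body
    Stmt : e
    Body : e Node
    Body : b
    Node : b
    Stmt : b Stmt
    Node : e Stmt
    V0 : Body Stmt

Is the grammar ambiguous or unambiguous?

Only Body, Node, Stmt are reachable from Body; ignoring the rest: Restricted to the reachable nonterminals, every rule has the form A → t or A → t B, and no two rules for the same A share a first terminal. The grammar encodes a DFA — one run per string.

Unambiguous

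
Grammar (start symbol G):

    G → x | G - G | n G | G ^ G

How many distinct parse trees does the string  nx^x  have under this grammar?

2

Parse trees for nx^x:
  [G n [G [G x] ^ [G x]]]
  [G [G n [G x]] ^ [G x]]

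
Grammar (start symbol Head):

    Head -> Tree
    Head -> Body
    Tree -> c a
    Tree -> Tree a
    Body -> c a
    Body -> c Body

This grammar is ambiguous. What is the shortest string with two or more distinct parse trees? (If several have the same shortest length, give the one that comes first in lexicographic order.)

c a

length 2: c a has 2 parse trees

Two derivations of c a:
  Head ⇒ Tree ⇒ c a
  Head ⇒ Body ⇒ c a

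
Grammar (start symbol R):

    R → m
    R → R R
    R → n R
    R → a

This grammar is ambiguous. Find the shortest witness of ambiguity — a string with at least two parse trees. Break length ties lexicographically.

a a a

length 1: no string has ≥2 trees
length 2: no string has ≥2 trees
length 3: a a a has 2 parse trees

Two derivations of a a a:
  R ⇒ R R ⇒ R R R ⇒ a R R ⇒ a a R ⇒ a a a
  R ⇒ R R ⇒ a R ⇒ a R R ⇒ a a R ⇒ a a a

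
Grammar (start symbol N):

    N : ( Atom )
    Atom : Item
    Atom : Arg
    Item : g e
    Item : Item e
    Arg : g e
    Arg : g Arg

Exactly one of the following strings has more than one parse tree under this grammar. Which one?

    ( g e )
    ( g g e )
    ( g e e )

( g e ): 2 trees
( g g e ): 1 tree
( g e e ): 1 tree

( g e )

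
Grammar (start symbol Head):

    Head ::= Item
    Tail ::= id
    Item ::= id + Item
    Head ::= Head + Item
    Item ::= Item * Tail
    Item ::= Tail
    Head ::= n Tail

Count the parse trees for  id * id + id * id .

1

Parse trees for id * id + id * id:
  [Head [Head [Item [Item [Tail id]] * [Tail id]]] + [Item [Item [Tail id]] * [Tail id]]]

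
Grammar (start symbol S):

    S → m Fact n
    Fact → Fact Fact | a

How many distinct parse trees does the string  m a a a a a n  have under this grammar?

14

Parse trees for m a a a a a n (showing first 6 of 14):
  [S m [Fact [Fact a] [Fact [Fact a] [Fact [Fact a] [Fact [Fact a] [Fact a]]]]] n]
  [S m [Fact [Fact a] [Fact [Fact a] [Fact [Fact [Fact a] [Fact a]] [Fact a]]]] n]
  [S m [Fact [Fact a] [Fact [Fact [Fact a] [Fact a]] [Fact [Fact a] [Fact a]]]] n]
  [S m [Fact [Fact a] [Fact [Fact [Fact a] [Fact [Fact a] [Fact a]]] [Fact a]]] n]
  [S m [Fact [Fact a] [Fact [Fact [Fact [Fact a] [Fact a]] [Fact a]] [Fact a]]] n]
  [S m [Fact [Fact [Fact a] [Fact a]] [Fact [Fact a] [Fact [Fact a] [Fact a]]]] n]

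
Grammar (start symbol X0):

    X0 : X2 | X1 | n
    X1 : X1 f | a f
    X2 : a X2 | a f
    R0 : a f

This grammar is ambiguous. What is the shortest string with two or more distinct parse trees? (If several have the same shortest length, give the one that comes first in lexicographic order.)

a f

length 1: no string has ≥2 trees
length 2: a f has 2 parse trees

Two derivations of a f:
  X0 ⇒ X2 ⇒ a f
  X0 ⇒ X1 ⇒ a f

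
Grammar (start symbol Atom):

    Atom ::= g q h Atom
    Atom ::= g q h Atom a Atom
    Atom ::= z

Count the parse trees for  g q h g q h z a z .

2

Parse trees for g q h g q h z a z:
  [Atom g q h [Atom g q h [Atom z] a [Atom z]]]
  [Atom g q h [Atom g q h [Atom z]] a [Atom z]]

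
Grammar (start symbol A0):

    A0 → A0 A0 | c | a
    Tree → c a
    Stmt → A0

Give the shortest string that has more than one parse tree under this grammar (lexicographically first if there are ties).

a a a

length 1: no string has ≥2 trees
length 2: no string has ≥2 trees
length 3: a a a has 2 parse trees

Two derivations of a a a:
  A0 ⇒ A0 A0 ⇒ A0 A0 A0 ⇒ a A0 A0 ⇒ a a A0 ⇒ a a a
  A0 ⇒ A0 A0 ⇒ a A0 ⇒ a A0 A0 ⇒ a a A0 ⇒ a a a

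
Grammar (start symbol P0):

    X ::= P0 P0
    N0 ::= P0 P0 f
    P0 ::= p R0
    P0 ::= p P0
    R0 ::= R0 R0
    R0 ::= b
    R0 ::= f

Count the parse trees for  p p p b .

Parse trees for p p p b:
  [P0 p [P0 p [P0 p [R0 b]]]]

1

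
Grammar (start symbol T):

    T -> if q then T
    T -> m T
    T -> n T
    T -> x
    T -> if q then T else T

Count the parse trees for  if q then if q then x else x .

Parse trees for if q then if q then x else x:
  [T if q then [T if q then [T x] else [T x]]]
  [T if q then [T if q then [T x]] else [T x]]

2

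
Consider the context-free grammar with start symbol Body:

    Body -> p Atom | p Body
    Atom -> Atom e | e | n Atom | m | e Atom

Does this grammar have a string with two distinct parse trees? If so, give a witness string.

Ambiguous

Witness: p e e

Derivation 1: Body ⇒ p Atom ⇒ p Atom e ⇒ p e e
Derivation 2: Body ⇒ p Atom ⇒ p e Atom ⇒ p e e

Two distinct leftmost derivations for the same string.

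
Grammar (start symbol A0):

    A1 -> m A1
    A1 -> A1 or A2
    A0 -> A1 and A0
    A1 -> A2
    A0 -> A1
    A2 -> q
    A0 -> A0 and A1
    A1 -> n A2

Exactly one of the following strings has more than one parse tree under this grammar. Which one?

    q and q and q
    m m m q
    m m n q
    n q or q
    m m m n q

q and q and q

q and q and q: 4 trees
m m m q: 1 tree
m m n q: 1 tree
n q or q: 1 tree
m m m n q: 1 tree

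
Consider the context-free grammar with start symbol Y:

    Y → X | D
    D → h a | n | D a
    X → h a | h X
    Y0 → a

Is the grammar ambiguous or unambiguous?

Ambiguous

Witness: h a

Derivation 1: Y ⇒ X ⇒ h a
Derivation 2: Y ⇒ D ⇒ h a

Two distinct leftmost derivations for the same string.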